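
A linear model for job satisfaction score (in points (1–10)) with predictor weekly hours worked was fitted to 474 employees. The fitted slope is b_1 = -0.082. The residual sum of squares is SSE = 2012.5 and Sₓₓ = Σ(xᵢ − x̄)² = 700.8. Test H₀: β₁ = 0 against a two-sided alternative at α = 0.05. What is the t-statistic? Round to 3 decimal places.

t = -1.051

MSE = SSE/(n − 2) = 2012.5/472 = 4.26377.
SE(b_1) = √(MSE/Sₓₓ) = √(4.26377/700.8) = 0.078001.
t = -0.082 / 0.078001 = -1.051.
df = n − 2 = 472.
Two-sided p ≈ 0.2937, which is ≥ 0.05, so fail to reject H₀.
The data do not give significant evidence of an association between weekly hours worked and job satisfaction score.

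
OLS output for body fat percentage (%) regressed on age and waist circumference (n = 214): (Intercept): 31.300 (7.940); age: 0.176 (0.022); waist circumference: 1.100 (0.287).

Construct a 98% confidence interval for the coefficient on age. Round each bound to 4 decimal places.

(0.1244, 0.2276)

Read off: b = 0.176, SE = 0.022 for age.
df = n − k − 1 = 214 − 2 − 1 = 211.
t* = t_{0.01, 211} = 2.34415.
Margin = t* × SE = 2.34415 × 0.022 = 0.051571.
CI: 0.176 ± 0.051571 → (0.1244, 0.2276).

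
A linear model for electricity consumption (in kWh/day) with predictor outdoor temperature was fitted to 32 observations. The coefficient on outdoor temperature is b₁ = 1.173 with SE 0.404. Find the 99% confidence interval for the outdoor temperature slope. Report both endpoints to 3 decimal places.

df = n − 2 = 32 − 2 = 30.
t* = t_{0.005, 30} = 2.749996.
Margin = t* × SE = 2.749996 × 0.404 = 1.11100.
CI: 1.173 ± 1.11100 → (0.062, 2.284).
With 99% confidence, each one-unit increase in outdoor temperature is associated with a change of between 0.062 and 2.284 kWh/day in electricity consumption.

(0.062, 2.284)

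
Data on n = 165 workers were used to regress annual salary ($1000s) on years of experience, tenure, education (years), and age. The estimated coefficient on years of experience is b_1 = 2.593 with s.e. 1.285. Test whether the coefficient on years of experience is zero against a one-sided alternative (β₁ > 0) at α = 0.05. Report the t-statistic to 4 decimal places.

H₀: β₁ = 0 vs H₁: β₁ > 0.
t = (b_1 − β₁⁰)/SE = 2.593 / 1.285 = 2.0179.
df = n − k − 1 = 165 − 4 − 1 = 160.
One-sided p ≈ 0.0226, which is < 0.05, so reject H₀.
There is evidence that the true slope on years of experience is positive, holding the other predictors fixed.

t = 2.0179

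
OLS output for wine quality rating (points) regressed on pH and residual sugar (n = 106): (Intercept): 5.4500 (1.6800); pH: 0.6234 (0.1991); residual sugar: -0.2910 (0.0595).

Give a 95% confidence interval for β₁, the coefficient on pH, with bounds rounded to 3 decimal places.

(0.229, 1.018)

Read off: b = 0.6234, SE = 0.1991 for pH.
df = n − k − 1 = 106 − 2 − 1 = 103.
t* = t_{0.025, 103} = 1.983264.
Margin = t* × SE = 1.983264 × 0.1991 = 0.39487.
CI: 0.6234 ± 0.39487 → (0.229, 1.018).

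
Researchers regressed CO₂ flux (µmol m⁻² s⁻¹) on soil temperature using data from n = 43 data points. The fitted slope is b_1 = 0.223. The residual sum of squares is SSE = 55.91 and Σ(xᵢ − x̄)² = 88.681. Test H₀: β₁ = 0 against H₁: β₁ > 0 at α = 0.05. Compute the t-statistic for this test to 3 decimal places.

MSE = SSE/(n − 2) = 55.91/41 = 1.36366.
SE(b_1) = √(MSE/Sₓₓ) = √(1.36366/88.681) = 0.124005.
t = 0.223 / 0.124005 = 1.798.
df = n − 2 = 41.
One-sided p ≈ 0.0397, which is < 0.05, so reject H₀.
There is evidence that the true slope on soil temperature is positive.

t = 1.798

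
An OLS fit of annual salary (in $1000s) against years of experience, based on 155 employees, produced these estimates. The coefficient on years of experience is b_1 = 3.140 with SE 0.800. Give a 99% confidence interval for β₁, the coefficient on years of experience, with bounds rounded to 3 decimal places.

df = n − 2 = 155 − 2 = 153.
t* = t_{0.005, 153} = 2.608344.
Margin = t* × SE = 2.608344 × 0.800 = 2.08668.
CI: 3.140 ± 2.08668 → (1.053, 5.227).
With 99% confidence, each one-unit increase in years of experience is associated with a change of between 1.053 and 5.227 $1000s in annual salary.

(1.053, 5.227)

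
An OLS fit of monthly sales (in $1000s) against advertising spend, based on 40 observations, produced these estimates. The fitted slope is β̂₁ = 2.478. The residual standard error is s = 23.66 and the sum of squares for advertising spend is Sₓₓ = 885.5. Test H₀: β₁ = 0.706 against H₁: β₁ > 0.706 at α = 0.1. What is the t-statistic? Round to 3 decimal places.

SE(β̂₁) = s/√Sₓₓ = 23.66/√885.5 = 0.795098.
t = (2.478 − 0.706) / 0.795098 = 2.229.
df = n − 2 = 38.
One-sided p ≈ 0.0159, which is < 0.1, so reject H₀.
There is evidence that the true slope on advertising spend exceeds 0.706 $1000s per unit.

t = 2.229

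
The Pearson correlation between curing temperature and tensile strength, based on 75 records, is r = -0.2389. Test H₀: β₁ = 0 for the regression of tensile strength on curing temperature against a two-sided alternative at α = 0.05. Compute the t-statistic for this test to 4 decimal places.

t = -2.1020

t = r·√(n − 2)/√(1 − r²) = -0.2389·√73/√0.942927 = -2.1020.
df = n − 2 = 73.
Two-sided p ≈ 0.0390, which is < 0.05, so reject H₀.
There is evidence of a linear association between curing temperature and tensile strength.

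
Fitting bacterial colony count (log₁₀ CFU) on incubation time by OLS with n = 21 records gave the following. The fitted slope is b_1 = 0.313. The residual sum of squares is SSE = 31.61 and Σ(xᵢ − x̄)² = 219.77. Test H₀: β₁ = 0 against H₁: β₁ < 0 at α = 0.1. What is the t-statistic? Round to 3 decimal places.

t = 3.597

MSE = SSE/(n − 2) = 31.61/19 = 1.66368.
SE(b_1) = √(MSE/Sₓₓ) = √(1.66368/219.77) = 0.0870064.
t = 0.313 / 0.0870064 = 3.597.
df = n − 2 = 19.
One-sided p ≈ 0.9990, which is ≥ 0.1, so fail to reject H₀.
The data do not give significant evidence that the true slope on incubation time is negative.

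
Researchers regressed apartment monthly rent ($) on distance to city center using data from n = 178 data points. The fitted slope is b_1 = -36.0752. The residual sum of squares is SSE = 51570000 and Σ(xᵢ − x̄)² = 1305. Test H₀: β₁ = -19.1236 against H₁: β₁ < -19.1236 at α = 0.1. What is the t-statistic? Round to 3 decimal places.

MSE = SSE/(n − 2) = 51570000/176 = 293011.
SE(b_1) = √(MSE/Sₓₓ) = √(293011/1305) = 14.9843.
t = (-36.0752 − (-19.1236)) / 14.9843 = -1.131.
df = n − 2 = 176.
One-sided p ≈ 0.1297, which is ≥ 0.1, so fail to reject H₀.
The data do not give significant evidence that the true slope on distance to city center is below -19.1236 $ per unit.

t = -1.131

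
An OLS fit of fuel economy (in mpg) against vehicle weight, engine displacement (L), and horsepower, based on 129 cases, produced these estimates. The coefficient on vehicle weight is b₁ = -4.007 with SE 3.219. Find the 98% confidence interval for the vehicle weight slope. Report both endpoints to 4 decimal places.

df = n − k − 1 = 129 − 3 − 1 = 125.
t* = t_{0.01, 125} = 2.35655.
Margin = t* × SE = 2.35655 × 3.219 = 7.585734.
CI: -4.007 ± 7.585734 → (-11.5927, 3.5787).
With 98% confidence, each one-unit increase in vehicle weight is associated with a change of between -11.5927 and 3.5787 mpg in fuel economy, holding the other predictors fixed.

(-11.5927, 3.5787)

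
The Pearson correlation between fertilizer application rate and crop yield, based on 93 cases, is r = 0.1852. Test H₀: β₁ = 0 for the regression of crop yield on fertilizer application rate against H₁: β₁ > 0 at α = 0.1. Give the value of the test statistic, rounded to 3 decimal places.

t = r·√(n − 2)/√(1 − r²) = 0.1852·√91/√0.965701 = 1.798.
df = n − 2 = 91.
One-sided p ≈ 0.0378, which is < 0.1, so reject H₀.
There is evidence of a linear association between fertilizer application rate and crop yield.

t = 1.798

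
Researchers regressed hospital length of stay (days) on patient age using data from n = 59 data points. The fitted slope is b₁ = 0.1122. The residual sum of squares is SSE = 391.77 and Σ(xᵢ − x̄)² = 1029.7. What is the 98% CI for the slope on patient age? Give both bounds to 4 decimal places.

MSE = SSE/(n − 2) = 391.77/57 = 6.87316.
SE(b₁) = √(MSE/Sₓₓ) = √(6.87316/1029.7) = 0.0817001.
df = n − 2 = 57.
t* = t_{0.01, 57} = 2.393568.
Margin = t* × SE = 2.393568 × 0.0817001 = 0.195555.
CI: 0.1122 ± 0.195555 → (-0.0834, 0.3078).
With 98% confidence, each one-unit increase in patient age is associated with a change of between -0.0834 and 0.3078 days in hospital length of stay.

(-0.0834, 0.3078)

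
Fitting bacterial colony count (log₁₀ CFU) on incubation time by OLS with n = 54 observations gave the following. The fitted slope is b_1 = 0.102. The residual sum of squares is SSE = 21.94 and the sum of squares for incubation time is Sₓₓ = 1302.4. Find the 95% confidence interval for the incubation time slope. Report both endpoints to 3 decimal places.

MSE = SSE/(n − 2) = 21.94/52 = 0.421923.
SE(b_1) = √(MSE/Sₓₓ) = √(0.421923/1302.4) = 0.0179988.
df = n − 2 = 52.
t* = t_{0.025, 52} = 2.006647.
Margin = t* × SE = 2.006647 × 0.0179988 = 0.03612.
CI: 0.102 ± 0.03612 → (0.066, 0.138).
With 95% confidence, each one-unit increase in incubation time is associated with a change of between 0.066 and 0.138 log₁₀ CFU in bacterial colony count.

(0.066, 0.138)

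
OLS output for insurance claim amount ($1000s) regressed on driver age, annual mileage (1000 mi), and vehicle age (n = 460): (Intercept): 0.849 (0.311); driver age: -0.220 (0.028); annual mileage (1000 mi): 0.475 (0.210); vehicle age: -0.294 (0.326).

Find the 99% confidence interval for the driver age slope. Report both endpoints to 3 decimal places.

(-0.292, -0.148)

Read off: b = -0.220, SE = 0.028 for driver age.
df = n − k − 1 = 460 − 3 − 1 = 456.
t* = t_{0.005, 456} = 2.586654.
Margin = t* × SE = 2.586654 × 0.028 = 0.07243.
CI: -0.220 ± 0.07243 → (-0.292, -0.148).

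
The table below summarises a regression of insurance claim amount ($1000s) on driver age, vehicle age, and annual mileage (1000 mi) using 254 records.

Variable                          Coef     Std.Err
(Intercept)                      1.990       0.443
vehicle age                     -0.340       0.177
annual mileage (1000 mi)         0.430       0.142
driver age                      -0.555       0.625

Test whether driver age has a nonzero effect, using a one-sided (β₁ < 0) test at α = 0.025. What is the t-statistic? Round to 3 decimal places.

Read off: b = -0.555, SE = 0.625 for driver age.
H₀: β₁ = 0 vs H₁: β₁ < 0.
t = -0.555 / 0.625 = -0.888.
df = n − k − 1 = 254 − 3 − 1 = 250.
One-sided p ≈ 0.1877, which is ≥ 0.025, so fail to reject H₀.
The data do not give significant evidence that the true slope on driver age is negative, holding the other predictors fixed.

t = -0.888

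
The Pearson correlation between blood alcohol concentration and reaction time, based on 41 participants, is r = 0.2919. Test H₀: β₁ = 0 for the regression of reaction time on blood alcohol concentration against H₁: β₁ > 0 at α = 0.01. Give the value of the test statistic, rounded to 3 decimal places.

t = 1.906

t = r·√(n − 2)/√(1 − r²) = 0.2919·√39/√0.914794 = 1.906.
df = n − 2 = 39.
One-sided p ≈ 0.0320, which is ≥ 0.01, so fail to reject H₀.
The data do not give significant evidence of a linear association between blood alcohol concentration and reaction time.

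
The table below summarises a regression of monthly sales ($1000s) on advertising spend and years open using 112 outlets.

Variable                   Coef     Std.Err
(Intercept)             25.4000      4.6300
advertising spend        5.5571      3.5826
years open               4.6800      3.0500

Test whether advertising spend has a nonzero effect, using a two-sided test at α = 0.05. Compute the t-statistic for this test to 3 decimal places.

t = 1.551

Read off: b = 5.5571, SE = 3.5826 for advertising spend.
H₀: β₁ = 0 vs H₁: β₁ ≠ 0.
t = 5.5571 / 3.5826 = 1.551.
df = n − k − 1 = 112 − 2 − 1 = 109.
Two-sided p ≈ 0.1238, which is ≥ 0.05, so fail to reject H₀.
The data do not give significant evidence of an association between advertising spend and monthly sales, after adjusting for the other predictors.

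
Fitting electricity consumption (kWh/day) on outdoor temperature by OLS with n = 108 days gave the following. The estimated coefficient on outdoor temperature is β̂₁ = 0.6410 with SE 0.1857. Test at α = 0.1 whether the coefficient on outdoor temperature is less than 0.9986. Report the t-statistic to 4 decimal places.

t = -1.9257

H₀: β₁ = 0.9986 vs H₁: β₁ < 0.9986.
t = (β̂₁ − β₁⁰)/SE = (0.6410 − 0.9986) / 0.1857 = -1.9257.
df = n − 2 = 108 − 2 = 106.
One-sided p ≈ 0.0284, which is < 0.1, so reject H₀.
There is evidence that the true slope on outdoor temperature is below 0.9986 kWh/day per unit.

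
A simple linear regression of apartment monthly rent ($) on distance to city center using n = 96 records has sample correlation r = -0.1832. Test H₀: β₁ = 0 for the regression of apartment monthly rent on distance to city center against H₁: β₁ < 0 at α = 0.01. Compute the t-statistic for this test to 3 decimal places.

t = -1.807

t = r·√(n − 2)/√(1 − r²) = -0.1832·√94/√0.966438 = -1.807.
df = n − 2 = 94.
One-sided p ≈ 0.0370, which is ≥ 0.01, so fail to reject H₀.
The data do not give significant evidence of a linear association between distance to city center and apartment monthly rent.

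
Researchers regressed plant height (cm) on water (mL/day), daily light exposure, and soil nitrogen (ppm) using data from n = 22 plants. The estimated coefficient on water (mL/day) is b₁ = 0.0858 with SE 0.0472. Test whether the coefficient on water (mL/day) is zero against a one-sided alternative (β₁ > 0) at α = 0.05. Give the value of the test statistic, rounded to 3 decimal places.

H₀: β₁ = 0 vs H₁: β₁ > 0.
t = (b₁ − β₁⁰)/SE = 0.0858 / 0.0472 = 1.818.
df = n − k − 1 = 22 − 3 − 1 = 18.
One-sided p ≈ 0.0429, which is < 0.05, so reject H₀.
There is evidence that the true slope on water (mL/day) is positive, holding the other predictors fixed.

t = 1.818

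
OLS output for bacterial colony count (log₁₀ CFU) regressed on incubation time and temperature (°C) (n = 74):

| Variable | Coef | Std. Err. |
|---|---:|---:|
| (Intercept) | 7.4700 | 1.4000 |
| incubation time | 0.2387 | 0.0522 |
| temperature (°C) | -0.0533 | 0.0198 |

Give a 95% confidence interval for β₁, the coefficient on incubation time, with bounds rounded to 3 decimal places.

(0.135, 0.343)

Read off: b = 0.2387, SE = 0.0522 for incubation time.
df = n − k − 1 = 74 − 2 − 1 = 71.
t* = t_{0.025, 71} = 1.993943.
Margin = t* × SE = 1.993943 × 0.0522 = 0.10408.
CI: 0.2387 ± 0.10408 → (0.135, 0.343).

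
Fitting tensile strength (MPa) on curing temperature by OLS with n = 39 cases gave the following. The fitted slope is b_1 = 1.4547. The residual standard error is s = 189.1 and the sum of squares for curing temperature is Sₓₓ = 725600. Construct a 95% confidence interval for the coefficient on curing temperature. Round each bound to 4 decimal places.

SE(b_1) = s/√Sₓₓ = 189.1/√725600 = 0.221995.
df = n − 2 = 37.
t* = t_{0.025, 37} = 2.026192.
Margin = t* × SE = 2.026192 × 0.221995 = 0.449804.
CI: 1.4547 ± 0.449804 → (1.0049, 1.9045).
With 95% confidence, each one-unit increase in curing temperature is associated with a change of between 1.0049 and 1.9045 MPa in tensile strength.

(1.0049, 1.9045)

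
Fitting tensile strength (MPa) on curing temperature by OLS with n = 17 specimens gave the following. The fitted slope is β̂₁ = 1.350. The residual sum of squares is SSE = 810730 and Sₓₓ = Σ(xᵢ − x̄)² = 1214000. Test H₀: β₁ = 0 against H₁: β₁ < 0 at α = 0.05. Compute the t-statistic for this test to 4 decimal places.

t = 6.3981

MSE = SSE/(n − 2) = 810730/15 = 54048.7.
SE(β̂₁) = √(MSE/Sₓₓ) = √(54048.7/1214000) = 0.211.
t = 1.350 / 0.211 = 6.3981.
df = n − 2 = 15.
One-sided p ≈ 1.0000, which is ≥ 0.05, so fail to reject H₀.
The data do not give significant evidence that the true slope on curing temperature is negative.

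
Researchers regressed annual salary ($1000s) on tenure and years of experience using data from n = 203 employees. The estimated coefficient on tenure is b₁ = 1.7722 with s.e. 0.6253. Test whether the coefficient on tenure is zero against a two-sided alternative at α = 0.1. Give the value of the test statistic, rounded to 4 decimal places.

H₀: β₁ = 0 vs H₁: β₁ ≠ 0.
t = (b₁ − β₁⁰)/SE = 1.7722 / 0.6253 = 2.8342.
df = n − k − 1 = 203 − 2 − 1 = 200.
Two-sided p ≈ 0.0051, which is < 0.1, so reject H₀.
There is evidence that tenure is associated with annual salary, holding the other predictors fixed.

t = 2.8342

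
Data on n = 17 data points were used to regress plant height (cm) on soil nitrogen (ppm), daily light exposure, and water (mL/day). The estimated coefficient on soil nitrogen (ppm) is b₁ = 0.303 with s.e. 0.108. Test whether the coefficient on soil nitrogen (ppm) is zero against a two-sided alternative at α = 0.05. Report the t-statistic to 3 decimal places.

H₀: β₁ = 0 vs H₁: β₁ ≠ 0.
t = (b₁ − β₁⁰)/SE = 0.303 / 0.108 = 2.806.
df = n − k − 1 = 17 − 3 − 1 = 13.
Two-sided p ≈ 0.0149, which is < 0.05, so reject H₀.
There is evidence that soil nitrogen (ppm) is associated with plant height, holding the other predictors fixed.

t = 2.806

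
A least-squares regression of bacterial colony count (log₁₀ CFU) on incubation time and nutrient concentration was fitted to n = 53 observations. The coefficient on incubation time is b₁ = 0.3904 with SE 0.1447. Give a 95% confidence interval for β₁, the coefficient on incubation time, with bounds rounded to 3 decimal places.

df = n − k − 1 = 53 − 2 − 1 = 50.
t* = t_{0.025, 50} = 2.008559.
Margin = t* × SE = 2.008559 × 0.1447 = 0.29064.
CI: 0.3904 ± 0.29064 → (0.100, 0.681).
With 95% confidence, each one-unit increase in incubation time is associated with a change of between 0.100 and 0.681 log₁₀ CFU in bacterial colony count, holding the other predictors fixed.

(0.100, 0.681)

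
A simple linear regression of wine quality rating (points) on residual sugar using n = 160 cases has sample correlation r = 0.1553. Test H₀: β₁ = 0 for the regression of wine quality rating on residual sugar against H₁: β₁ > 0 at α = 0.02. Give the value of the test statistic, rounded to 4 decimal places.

t = r·√(n − 2)/√(1 − r²) = 0.1553·√158/√0.975882 = 1.9761.
df = n − 2 = 158.
One-sided p ≈ 0.0249, which is ≥ 0.02, so fail to reject H₀.
The data do not give significant evidence of a linear association between residual sugar and wine quality rating.

t = 1.9761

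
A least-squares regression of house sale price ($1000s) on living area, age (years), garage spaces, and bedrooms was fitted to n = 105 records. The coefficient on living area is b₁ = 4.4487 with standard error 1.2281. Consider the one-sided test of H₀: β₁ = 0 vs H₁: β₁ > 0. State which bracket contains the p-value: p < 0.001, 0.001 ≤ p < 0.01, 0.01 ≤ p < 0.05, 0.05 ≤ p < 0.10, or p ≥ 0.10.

t = 4.4487 / 1.2281 = 3.622.
df = n − k − 1 = 105 − 4 − 1 = 100.
One-sided p = P(T_{100} > t) ≈ 0.0002.
So p < 0.001.

p < 0.001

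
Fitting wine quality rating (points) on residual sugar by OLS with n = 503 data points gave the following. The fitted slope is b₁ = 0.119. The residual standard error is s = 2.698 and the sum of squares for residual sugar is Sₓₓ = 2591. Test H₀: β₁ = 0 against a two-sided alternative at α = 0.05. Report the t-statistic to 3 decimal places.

SE(b₁) = s/√Sₓₓ = 2.698/√2591 = 0.053004.
t = 0.119 / 0.053004 = 2.245.
df = n − 2 = 501.
Two-sided p ≈ 0.0252, which is < 0.05, so reject H₀.
There is evidence that residual sugar is associated with wine quality rating.

t = 2.245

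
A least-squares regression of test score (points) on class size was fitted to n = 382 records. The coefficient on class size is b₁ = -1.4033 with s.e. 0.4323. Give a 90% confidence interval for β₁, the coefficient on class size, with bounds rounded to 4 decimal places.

df = n − 2 = 382 − 2 = 380.
t* = t_{0.05, 380} = 1.648873.
Margin = t* × SE = 1.648873 × 0.4323 = 0.712808.
CI: -1.4033 ± 0.712808 → (-2.1161, -0.6905).
With 90% confidence, each one-unit increase in class size is associated with a change of between -2.1161 and -0.6905 points in test score.

(-2.1161, -0.6905)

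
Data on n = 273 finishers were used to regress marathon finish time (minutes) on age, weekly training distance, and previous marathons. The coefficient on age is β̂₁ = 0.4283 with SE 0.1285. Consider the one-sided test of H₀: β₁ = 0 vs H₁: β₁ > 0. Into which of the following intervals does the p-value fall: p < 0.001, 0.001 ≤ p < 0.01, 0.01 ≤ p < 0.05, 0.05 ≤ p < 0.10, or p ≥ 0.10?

p < 0.001

t = 0.4283 / 0.1285 = 3.333.
df = n − k − 1 = 273 − 3 − 1 = 269.
One-sided p = P(T_{269} > t) ≈ 0.0005.
So p < 0.001.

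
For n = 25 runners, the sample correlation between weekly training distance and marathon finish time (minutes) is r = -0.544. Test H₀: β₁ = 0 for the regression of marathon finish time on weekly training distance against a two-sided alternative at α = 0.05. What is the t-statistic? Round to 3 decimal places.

t = r·√(n − 2)/√(1 − r²) = -0.544·√23/√0.704064 = -3.109.
df = n − 2 = 23.
Two-sided p ≈ 0.0049, which is < 0.05, so reject H₀.
There is evidence of a linear association between weekly training distance and marathon finish time.

t = -3.109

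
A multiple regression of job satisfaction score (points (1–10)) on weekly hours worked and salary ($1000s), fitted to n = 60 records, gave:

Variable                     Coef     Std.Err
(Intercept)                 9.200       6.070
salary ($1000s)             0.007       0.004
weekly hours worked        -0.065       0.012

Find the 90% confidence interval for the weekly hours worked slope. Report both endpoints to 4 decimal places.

(-0.0851, -0.0449)

Read off: b = -0.065, SE = 0.012 for weekly hours worked.
df = n − k − 1 = 60 − 2 − 1 = 57.
t* = t_{0.05, 57} = 1.672029.
Margin = t* × SE = 1.672029 × 0.012 = 0.020064.
CI: -0.065 ± 0.020064 → (-0.0851, -0.0449).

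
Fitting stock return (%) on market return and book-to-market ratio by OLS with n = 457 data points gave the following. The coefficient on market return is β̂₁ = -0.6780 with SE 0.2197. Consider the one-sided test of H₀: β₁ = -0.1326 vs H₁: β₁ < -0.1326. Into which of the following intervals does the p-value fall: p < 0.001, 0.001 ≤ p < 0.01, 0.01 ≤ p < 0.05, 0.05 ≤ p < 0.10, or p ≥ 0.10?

0.001 ≤ p < 0.01

t = (-0.6780 − (-0.1326)) / 0.2197 = -2.482.
df = n − k − 1 = 457 − 2 − 1 = 454.
One-sided p = P(T_{454} < t) ≈ 0.0067.
So 0.001 ≤ p < 0.01.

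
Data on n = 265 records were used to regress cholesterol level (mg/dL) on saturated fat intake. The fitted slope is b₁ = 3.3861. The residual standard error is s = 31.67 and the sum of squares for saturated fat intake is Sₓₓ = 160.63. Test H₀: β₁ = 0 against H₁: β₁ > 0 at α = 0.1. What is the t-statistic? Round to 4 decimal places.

SE(b₁) = s/√Sₓₓ = 31.67/√160.63 = 2.49882.
t = 3.3861 / 2.49882 = 1.3551.
df = n − 2 = 263.
One-sided p ≈ 0.0883, which is < 0.1, so reject H₀.
There is evidence that the true slope on saturated fat intake is positive.

t = 1.3551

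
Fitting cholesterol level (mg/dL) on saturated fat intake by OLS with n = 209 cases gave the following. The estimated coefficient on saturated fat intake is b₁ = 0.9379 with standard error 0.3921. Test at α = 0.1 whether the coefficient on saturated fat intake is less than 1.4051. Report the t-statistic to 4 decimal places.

t = -1.1915

H₀: β₁ = 1.4051 vs H₁: β₁ < 1.4051.
t = (b₁ − β₁⁰)/SE = (0.9379 − 1.4051) / 0.3921 = -1.1915.
df = n − 2 = 209 − 2 = 207.
One-sided p ≈ 0.1174, which is ≥ 0.1, so fail to reject H₀.
The data do not give significant evidence that the true slope on saturated fat intake is below 1.4051 mg/dL per unit.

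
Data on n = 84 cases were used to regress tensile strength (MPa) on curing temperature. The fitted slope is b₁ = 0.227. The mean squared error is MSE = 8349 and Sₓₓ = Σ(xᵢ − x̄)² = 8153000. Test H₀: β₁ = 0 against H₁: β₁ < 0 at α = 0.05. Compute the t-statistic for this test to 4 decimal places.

SE(b₁) = √(MSE/Sₓₓ) = √(8349/8153000) = 0.0320006.
t = 0.227 / 0.0320006 = 7.0936.
df = n − 2 = 82.
One-sided p ≈ 1.0000, which is ≥ 0.05, so fail to reject H₀.
The data do not give significant evidence that the true slope on curing temperature is negative.

t = 7.0936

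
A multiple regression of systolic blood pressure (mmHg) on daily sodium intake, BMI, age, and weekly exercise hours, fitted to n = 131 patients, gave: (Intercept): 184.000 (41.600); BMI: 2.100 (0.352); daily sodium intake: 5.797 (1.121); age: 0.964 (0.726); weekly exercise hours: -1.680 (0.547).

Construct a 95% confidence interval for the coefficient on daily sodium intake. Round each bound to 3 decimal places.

Read off: b = 5.797, SE = 1.121 for daily sodium intake.
df = n − k − 1 = 131 − 4 − 1 = 126.
t* = t_{0.025, 126} = 1.978971.
Margin = t* × SE = 1.978971 × 1.121 = 2.21843.
CI: 5.797 ± 2.21843 → (3.579, 8.015).

(3.579, 8.015)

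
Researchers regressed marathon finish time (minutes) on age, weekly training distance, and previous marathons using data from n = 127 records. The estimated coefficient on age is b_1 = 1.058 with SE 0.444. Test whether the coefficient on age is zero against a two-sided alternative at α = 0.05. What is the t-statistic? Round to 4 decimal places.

t = 2.3829

H₀: β₁ = 0 vs H₁: β₁ ≠ 0.
t = (b_1 − β₁⁰)/SE = 1.058 / 0.444 = 2.3829.
df = n − k − 1 = 127 − 3 − 1 = 123.
Two-sided p ≈ 0.0187, which is < 0.05, so reject H₀.
There is evidence that age is associated with marathon finish time, holding the other predictors fixed.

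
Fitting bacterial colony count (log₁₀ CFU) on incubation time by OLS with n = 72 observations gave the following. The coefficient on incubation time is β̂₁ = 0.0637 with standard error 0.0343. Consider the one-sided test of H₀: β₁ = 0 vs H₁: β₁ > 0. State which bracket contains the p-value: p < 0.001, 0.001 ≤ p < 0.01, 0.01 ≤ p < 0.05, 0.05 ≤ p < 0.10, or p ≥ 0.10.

0.01 ≤ p < 0.05

t = 0.0637 / 0.0343 = 1.857.
df = n − 2 = 72 − 2 = 70.
One-sided p = P(T_{70} > t) ≈ 0.0337.
So 0.01 ≤ p < 0.05.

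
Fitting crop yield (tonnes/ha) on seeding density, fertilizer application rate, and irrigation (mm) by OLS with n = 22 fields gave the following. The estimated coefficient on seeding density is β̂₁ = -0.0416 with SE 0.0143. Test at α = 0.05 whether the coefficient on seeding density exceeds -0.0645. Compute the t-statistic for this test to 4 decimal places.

t = 1.6014

H₀: β₁ = -0.0645 vs H₁: β₁ > -0.0645.
t = (β̂₁ − β₁⁰)/SE = (-0.0416 − (-0.0645)) / 0.0143 = 1.6014.
df = n − k − 1 = 22 − 3 − 1 = 18.
One-sided p ≈ 0.0633, which is ≥ 0.05, so fail to reject H₀.
The data do not give significant evidence that the true slope on seeding density exceeds -0.0645 tonnes/ha per unit, holding the other predictors fixed.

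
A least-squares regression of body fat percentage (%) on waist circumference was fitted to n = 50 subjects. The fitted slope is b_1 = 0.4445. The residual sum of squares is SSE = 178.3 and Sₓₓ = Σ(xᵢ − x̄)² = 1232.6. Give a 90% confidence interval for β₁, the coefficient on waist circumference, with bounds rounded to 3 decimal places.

MSE = SSE/(n − 2) = 178.3/48 = 3.71458.
SE(b_1) = √(MSE/Sₓₓ) = √(3.71458/1232.6) = 0.0548964.
df = n − 2 = 48.
t* = t_{0.05, 48} = 1.677224.
Margin = t* × SE = 1.677224 × 0.0548964 = 0.09207.
CI: 0.4445 ± 0.09207 → (0.352, 0.537).
With 90% confidence, each one-unit increase in waist circumference is associated with a change of between 0.352 and 0.537 % in body fat percentage.

(0.352, 0.537)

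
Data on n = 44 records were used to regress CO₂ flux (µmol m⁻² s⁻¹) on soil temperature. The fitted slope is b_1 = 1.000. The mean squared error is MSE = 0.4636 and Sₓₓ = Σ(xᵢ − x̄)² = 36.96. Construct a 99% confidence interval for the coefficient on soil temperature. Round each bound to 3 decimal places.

(0.698, 1.302)

SE(b_1) = √(MSE/Sₓₓ) = √(0.4636/36.96) = 0.111997.
df = n − 2 = 42.
t* = t_{0.005, 42} = 2.698066.
Margin = t* × SE = 2.698066 × 0.111997 = 0.30217.
CI: 1.000 ± 0.30217 → (0.698, 1.302).
With 99% confidence, each one-unit increase in soil temperature is associated with a change of between 0.698 and 1.302 µmol m⁻² s⁻¹ in CO₂ flux.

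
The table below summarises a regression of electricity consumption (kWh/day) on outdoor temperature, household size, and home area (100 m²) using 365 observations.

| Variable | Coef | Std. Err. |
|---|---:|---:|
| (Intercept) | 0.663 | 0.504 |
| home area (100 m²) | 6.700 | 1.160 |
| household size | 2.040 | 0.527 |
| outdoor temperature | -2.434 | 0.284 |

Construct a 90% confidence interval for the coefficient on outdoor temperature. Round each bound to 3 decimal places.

Read off: b = -2.434, SE = 0.284 for outdoor temperature.
df = n − k − 1 = 365 − 3 − 1 = 361.
t* = t_{0.05, 361} = 1.649086.
Margin = t* × SE = 1.649086 × 0.284 = 0.46834.
CI: -2.434 ± 0.46834 → (-2.902, -1.966).

(-2.902, -1.966)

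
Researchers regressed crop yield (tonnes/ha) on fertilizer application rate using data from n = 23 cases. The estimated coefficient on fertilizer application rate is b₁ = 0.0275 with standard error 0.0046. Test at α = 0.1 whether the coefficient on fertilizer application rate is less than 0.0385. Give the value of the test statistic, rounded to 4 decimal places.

t = -2.3913

H₀: β₁ = 0.0385 vs H₁: β₁ < 0.0385.
t = (b₁ − β₁⁰)/SE = (0.0275 − 0.0385) / 0.0046 = -2.3913.
df = n − 2 = 23 − 2 = 21.
One-sided p ≈ 0.0131, which is < 0.1, so reject H₀.
There is evidence that the true slope on fertilizer application rate is below 0.0385 tonnes/ha per unit.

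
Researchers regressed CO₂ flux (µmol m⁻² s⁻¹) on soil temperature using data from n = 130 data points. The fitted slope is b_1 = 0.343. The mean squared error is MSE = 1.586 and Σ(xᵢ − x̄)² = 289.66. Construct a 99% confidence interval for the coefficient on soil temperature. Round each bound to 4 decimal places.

SE(b_1) = √(MSE/Sₓₓ) = √(1.586/289.66) = 0.0739958.
df = n − 2 = 128.
t* = t_{0.005, 128} = 2.614785.
Margin = t* × SE = 2.614785 × 0.0739958 = 0.193483.
CI: 0.343 ± 0.193483 → (0.1495, 0.5365).
With 99% confidence, each one-unit increase in soil temperature is associated with a change of between 0.1495 and 0.5365 µmol m⁻² s⁻¹ in CO₂ flux.

(0.1495, 0.5365)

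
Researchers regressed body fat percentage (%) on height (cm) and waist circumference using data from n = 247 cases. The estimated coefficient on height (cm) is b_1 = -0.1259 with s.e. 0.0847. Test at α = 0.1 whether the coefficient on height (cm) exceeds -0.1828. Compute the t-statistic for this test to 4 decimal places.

H₀: β₁ = -0.1828 vs H₁: β₁ > -0.1828.
t = (b_1 − β₁⁰)/SE = (-0.1259 − (-0.1828)) / 0.0847 = 0.6718.
df = n − k − 1 = 247 − 2 − 1 = 244.
One-sided p ≈ 0.2512, which is ≥ 0.1, so fail to reject H₀.
The data do not give significant evidence that the true slope on height (cm) exceeds -0.1828 % per unit, holding the other predictors fixed.

t = 0.6718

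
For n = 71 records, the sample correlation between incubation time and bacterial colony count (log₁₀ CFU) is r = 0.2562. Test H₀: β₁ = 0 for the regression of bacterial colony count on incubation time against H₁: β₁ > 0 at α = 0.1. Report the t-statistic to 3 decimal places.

t = 2.202

t = r·√(n − 2)/√(1 − r²) = 0.2562·√69/√0.934362 = 2.202.
df = n − 2 = 69.
One-sided p ≈ 0.0155, which is < 0.1, so reject H₀.
There is evidence of a linear association between incubation time and bacterial colony count.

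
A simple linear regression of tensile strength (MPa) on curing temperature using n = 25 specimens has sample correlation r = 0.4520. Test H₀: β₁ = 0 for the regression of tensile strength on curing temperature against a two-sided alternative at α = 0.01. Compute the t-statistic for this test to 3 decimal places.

t = 2.430

t = r·√(n − 2)/√(1 − r²) = 0.4520·√23/√0.795696 = 2.430.
df = n − 2 = 23.
Two-sided p ≈ 0.0233, which is ≥ 0.01, so fail to reject H₀.
The data do not give significant evidence of a linear association between curing temperature and tensile strength.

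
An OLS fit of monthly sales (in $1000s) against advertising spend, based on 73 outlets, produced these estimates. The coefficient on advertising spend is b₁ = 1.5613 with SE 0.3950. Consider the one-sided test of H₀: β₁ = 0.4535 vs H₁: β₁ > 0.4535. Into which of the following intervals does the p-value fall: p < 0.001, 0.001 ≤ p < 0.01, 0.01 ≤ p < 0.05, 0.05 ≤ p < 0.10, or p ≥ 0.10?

0.001 ≤ p < 0.01

t = (1.5613 − 0.4535) / 0.3950 = 2.805.
df = n − 2 = 73 − 2 = 71.
One-sided p = P(T_{71} > t) ≈ 0.0032.
So 0.001 ≤ p < 0.01.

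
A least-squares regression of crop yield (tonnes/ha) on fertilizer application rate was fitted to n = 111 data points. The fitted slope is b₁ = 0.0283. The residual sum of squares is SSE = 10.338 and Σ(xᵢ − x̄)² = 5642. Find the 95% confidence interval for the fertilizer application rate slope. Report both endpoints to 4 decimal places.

(0.0202, 0.0364)

MSE = SSE/(n − 2) = 10.338/109 = 0.094844.
SE(b₁) = √(MSE/Sₓₓ) = √(0.094844/5642) = 0.00410004.
df = n − 2 = 109.
t* = t_{0.025, 109} = 1.981967.
Margin = t* × SE = 1.981967 × 0.00410004 = 0.008126.
CI: 0.0283 ± 0.008126 → (0.0202, 0.0364).
With 95% confidence, each one-unit increase in fertilizer application rate is associated with a change of between 0.0202 and 0.0364 tonnes/ha in crop yield.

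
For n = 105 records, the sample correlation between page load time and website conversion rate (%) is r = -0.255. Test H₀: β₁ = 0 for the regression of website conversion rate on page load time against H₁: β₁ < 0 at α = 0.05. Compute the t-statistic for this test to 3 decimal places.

t = r·√(n − 2)/√(1 − r²) = -0.255·√103/√0.934975 = -2.676.
df = n − 2 = 103.
One-sided p ≈ 0.0043, which is < 0.05, so reject H₀.
There is evidence of a linear association between page load time and website conversion rate.

t = -2.676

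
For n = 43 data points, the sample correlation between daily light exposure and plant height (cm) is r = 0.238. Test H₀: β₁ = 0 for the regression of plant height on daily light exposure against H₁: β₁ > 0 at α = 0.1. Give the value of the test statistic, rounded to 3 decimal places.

t = r·√(n − 2)/√(1 − r²) = 0.238·√41/√0.943356 = 1.569.
df = n − 2 = 41.
One-sided p ≈ 0.0622, which is < 0.1, so reject H₀.
There is evidence of a linear association between daily light exposure and plant height.

t = 1.569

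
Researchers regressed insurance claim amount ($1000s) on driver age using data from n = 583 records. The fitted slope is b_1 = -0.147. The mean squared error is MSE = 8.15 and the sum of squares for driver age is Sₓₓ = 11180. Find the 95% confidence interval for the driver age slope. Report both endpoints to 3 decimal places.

(-0.200, -0.094)

SE(b_1) = √(MSE/Sₓₓ) = √(8.15/11180) = 0.0269996.
df = n − 2 = 581.
t* = t_{0.025, 581} = 1.964055.
Margin = t* × SE = 1.964055 × 0.0269996 = 0.05303.
CI: -0.147 ± 0.05303 → (-0.200, -0.094).
With 95% confidence, each one-unit increase in driver age is associated with a change of between -0.200 and -0.094 $1000s in insurance claim amount.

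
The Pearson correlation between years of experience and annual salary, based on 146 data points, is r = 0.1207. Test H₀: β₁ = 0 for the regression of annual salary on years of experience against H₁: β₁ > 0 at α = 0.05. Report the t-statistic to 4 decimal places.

t = r·√(n − 2)/√(1 − r²) = 0.1207·√144/√0.985432 = 1.4591.
df = n − 2 = 144.
One-sided p ≈ 0.0734, which is ≥ 0.05, so fail to reject H₀.
The data do not give significant evidence of a linear association between years of experience and annual salary.

t = 1.4591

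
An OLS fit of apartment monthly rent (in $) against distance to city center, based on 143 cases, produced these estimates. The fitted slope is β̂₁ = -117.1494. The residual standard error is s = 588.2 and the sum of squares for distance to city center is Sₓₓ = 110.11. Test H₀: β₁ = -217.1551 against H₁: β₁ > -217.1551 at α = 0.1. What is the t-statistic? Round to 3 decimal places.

SE(β̂₁) = s/√Sₓₓ = 588.2/√110.11 = 56.0546.
t = (-117.1494 − (-217.1551)) / 56.0546 = 1.784.
df = n − 2 = 141.
One-sided p ≈ 0.0383, which is < 0.1, so reject H₀.
There is evidence that the true slope on distance to city center exceeds -217.1551 $ per unit.

t = 1.784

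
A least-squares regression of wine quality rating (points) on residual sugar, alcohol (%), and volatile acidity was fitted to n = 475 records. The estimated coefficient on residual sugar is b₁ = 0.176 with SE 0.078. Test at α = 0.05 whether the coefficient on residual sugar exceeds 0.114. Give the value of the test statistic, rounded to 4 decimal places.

H₀: β₁ = 0.114 vs H₁: β₁ > 0.114.
t = (b₁ − β₁⁰)/SE = (0.176 − 0.114) / 0.078 = 0.7949.
df = n − k − 1 = 475 − 3 − 1 = 471.
One-sided p ≈ 0.2135, which is ≥ 0.05, so fail to reject H₀.
The data do not give significant evidence that the true slope on residual sugar exceeds 0.114 points per unit, holding the other predictors fixed.

t = 0.7949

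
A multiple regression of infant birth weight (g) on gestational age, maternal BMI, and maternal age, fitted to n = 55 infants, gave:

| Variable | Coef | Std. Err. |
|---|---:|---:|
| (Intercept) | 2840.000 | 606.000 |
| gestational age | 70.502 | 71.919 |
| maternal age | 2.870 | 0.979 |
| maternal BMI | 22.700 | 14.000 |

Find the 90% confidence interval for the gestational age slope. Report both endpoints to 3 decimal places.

Read off: b = 70.502, SE = 71.919 for gestational age.
df = n − k − 1 = 55 − 3 − 1 = 51.
t* = t_{0.05, 51} = 1.675285.
Margin = t* × SE = 1.675285 × 71.919 = 120.48482.
CI: 70.502 ± 120.48482 → (-49.983, 190.987).

(-49.983, 190.987)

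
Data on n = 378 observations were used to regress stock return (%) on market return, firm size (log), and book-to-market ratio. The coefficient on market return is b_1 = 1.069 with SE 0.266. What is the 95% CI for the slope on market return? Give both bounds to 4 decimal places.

(0.5460, 1.5920)

df = n − k − 1 = 378 − 3 − 1 = 374.
t* = t_{0.025, 374} = 1.966327.
Margin = t* × SE = 1.966327 × 0.266 = 0.523043.
CI: 1.069 ± 0.523043 → (0.5460, 1.5920).
With 95% confidence, each one-unit increase in market return is associated with a change of between 0.5460 and 1.5920 % in stock return, holding the other predictors fixed.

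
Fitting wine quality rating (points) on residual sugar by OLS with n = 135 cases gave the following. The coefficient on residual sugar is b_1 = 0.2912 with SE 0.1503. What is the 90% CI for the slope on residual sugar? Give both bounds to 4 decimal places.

(0.0422, 0.5402)

df = n − 2 = 135 − 2 = 133.
t* = t_{0.05, 133} = 1.656391.
Margin = t* × SE = 1.656391 × 0.1503 = 0.248956.
CI: 0.2912 ± 0.248956 → (0.0422, 0.5402).
With 90% confidence, each one-unit increase in residual sugar is associated with a change of between 0.0422 and 0.5402 points in wine quality rating.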